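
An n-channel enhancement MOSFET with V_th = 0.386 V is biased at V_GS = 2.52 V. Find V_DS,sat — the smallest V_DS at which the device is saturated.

V_DS,sat = 2.13 V

The boundary between triode and saturation is V_DS = V_GS − V_th = V_ov.
V_ov = 2.52 − 0.386 = 2.13 V.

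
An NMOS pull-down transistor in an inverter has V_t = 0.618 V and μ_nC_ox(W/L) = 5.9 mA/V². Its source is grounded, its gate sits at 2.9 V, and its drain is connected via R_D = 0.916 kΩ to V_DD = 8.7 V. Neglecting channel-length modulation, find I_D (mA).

I_D = 8.65 mA

V_GS = V_G = 2.9 V, so V_ov = 2.9 − 0.618 = 2.28 V.
Assume saturation: I_D = ½ k_n V_ov² = 0.5 × 5.9 × 2.28² = 15.4 mA, giving V_DS = V_DD − I_D R_D = 8.7 − 15.4 × 0.916 = -5.37 V.
But -5.37 V < V_ov = 2.28 V, so the device is actually in triode.
In triode I_D = k_n[V_ov V_DS − ½ V_DS²] and I_D = (V_DD − V_DS)/R_D. Equating: 2.7 V_DS² − 13.33 V_DS + 8.7 = 0, giving V_DS = 0.774 V (the root below V_ov).
I_D = (8.7 − 0.774) / 0.916 = 8.65 mA.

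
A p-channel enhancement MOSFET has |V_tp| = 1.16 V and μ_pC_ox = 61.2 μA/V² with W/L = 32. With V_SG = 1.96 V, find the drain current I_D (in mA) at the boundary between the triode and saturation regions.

At the boundary V_SD = V_ov = V_SG − |V_tp| = 1.96 − 1.16 = 0.8 V.
k_p = μ_pC_ox · (W/L) = 1.958 mA/V².
I_D = ½ k_p V_ov² = 0.5 × 1.958 × 0.8² = 0.627 mA.

I_D = 0.627 mA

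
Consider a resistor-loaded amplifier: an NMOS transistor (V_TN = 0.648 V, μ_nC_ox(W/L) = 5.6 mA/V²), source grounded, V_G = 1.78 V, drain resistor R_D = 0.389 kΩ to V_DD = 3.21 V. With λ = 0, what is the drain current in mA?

V_GS = V_G = 1.78 V, so V_ov = 1.78 − 0.648 = 1.13 V.
Assume saturation: I_D = ½ k_n V_ov² = 0.5 × 5.6 × 1.13² = 3.59 mA, giving V_DS = V_DD − I_D R_D = 3.21 − 3.59 × 0.389 = 1.81 V.
V_DS = 1.81 V ≥ V_ov = 1.13 V, confirming saturation.

I_D = 3.59 mA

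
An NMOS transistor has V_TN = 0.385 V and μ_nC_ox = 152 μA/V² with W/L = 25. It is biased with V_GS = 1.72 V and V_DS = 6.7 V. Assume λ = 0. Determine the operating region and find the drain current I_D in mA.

k_n = μ_nC_ox · (W/L) = 3.8 mA/V².
V_ov = V_GS − V_TN = 1.72 − 0.385 = 1.33 V.
Since V_DS = 6.7 V ≥ V_ov = 1.33 V, the device is in saturation.
I_D = ½ k_n V_ov² = 0.5 × 3.8 × 1.33² = 3.39 mA.

Saturation; I_D = 3.39 mA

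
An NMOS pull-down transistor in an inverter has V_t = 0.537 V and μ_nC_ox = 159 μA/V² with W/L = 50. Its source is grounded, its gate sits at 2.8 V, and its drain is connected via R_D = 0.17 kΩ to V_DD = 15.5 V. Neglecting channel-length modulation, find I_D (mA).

I_D = 20.4 mA

V_GS = V_G = 2.8 V, so V_ov = 2.8 − 0.537 = 2.26 V.
k_n = μ_nC_ox · (W/L) = 7.95 mA/V².
Assume saturation: I_D = ½ k_n V_ov² = 0.5 × 7.95 × 2.26² = 20.4 mA, giving V_DS = V_DD − I_D R_D = 15.5 − 20.4 × 0.17 = 12 V.
V_DS = 12 V ≥ V_ov = 2.26 V, confirming saturation.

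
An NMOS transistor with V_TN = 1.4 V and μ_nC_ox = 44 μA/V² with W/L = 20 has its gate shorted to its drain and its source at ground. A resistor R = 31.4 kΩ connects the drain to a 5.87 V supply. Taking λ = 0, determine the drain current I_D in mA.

With gate tied to drain, V_GS = V_DS ≥ V_GS − V_TN, so the device is in saturation.
k_n = μ_nC_ox · (W/L) = 0.88 mA/V².
KCL at the drain: ½ k_n (V_GS − V_TN)² = (V_DD − V_GS)/R.
Let x = V_GS − 1.4. Then 13.8 x² + x − 4.47 = 0, giving x = 0.534 V (positive root), so V_GS = 1.93 V.
I_D = (V_DD − V_GS)/R = (5.87 − 1.93) / 31.4 = 0.125 mA.

I_D = 0.125 mA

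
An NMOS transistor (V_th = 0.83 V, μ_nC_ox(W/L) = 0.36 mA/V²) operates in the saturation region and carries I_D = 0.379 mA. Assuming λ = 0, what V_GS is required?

In saturation I_D = ½ k_n (V_GS − V_th)², so V_GS − V_th = √(2 I_D / k_n) = √(2 × 0.379 / 0.36) = 1.45 V.
V_GS = 0.83 + 1.45 = 2.28 V.

V_GS = 2.28 V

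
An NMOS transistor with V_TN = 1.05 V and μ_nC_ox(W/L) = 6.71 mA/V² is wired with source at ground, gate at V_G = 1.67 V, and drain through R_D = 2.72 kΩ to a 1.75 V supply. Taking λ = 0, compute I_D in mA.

V_GS = V_G = 1.67 V, so V_ov = 1.67 − 1.05 = 0.62 V.
Assume saturation: I_D = ½ k_n V_ov² = 0.5 × 6.71 × 0.62² = 1.29 mA, giving V_DS = V_DD − I_D R_D = 1.75 − 1.29 × 2.72 = -1.76 V.
But -1.76 V < V_ov = 0.62 V, so the device is actually in triode.
In triode I_D = k_n[V_ov V_DS − ½ V_DS²] and I_D = (V_DD − V_DS)/R_D. Equating: 9.13 V_DS² − 12.32 V_DS + 1.75 = 0, giving V_DS = 0.161 V (the root below V_ov).
I_D = (1.75 − 0.161) / 2.72 = 0.584 mA.

I_D = 0.584 mA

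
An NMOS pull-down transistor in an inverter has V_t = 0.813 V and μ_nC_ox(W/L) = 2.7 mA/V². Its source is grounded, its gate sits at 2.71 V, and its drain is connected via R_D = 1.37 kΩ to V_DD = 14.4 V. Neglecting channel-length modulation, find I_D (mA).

V_GS = V_G = 2.71 V, so V_ov = 2.71 − 0.813 = 1.9 V.
Assume saturation: I_D = ½ k_n V_ov² = 0.5 × 2.7 × 1.9² = 4.86 mA, giving V_DS = V_DD − I_D R_D = 14.4 − 4.86 × 1.37 = 7.74 V.
V_DS = 7.74 V ≥ V_ov = 1.9 V, confirming saturation.

I_D = 4.86 mA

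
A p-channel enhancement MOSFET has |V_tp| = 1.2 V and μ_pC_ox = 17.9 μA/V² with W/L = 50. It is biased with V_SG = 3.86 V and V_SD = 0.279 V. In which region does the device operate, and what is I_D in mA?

k_p = μ_pC_ox · (W/L) = 0.895 mA/V².
V_ov = V_SG − |V_tp| = 3.86 − 1.2 = 2.66 V.
Since V_SD = 0.279 V < V_ov = 2.66 V, the device is in the triode region.
I_D = k_p [V_ov · V_SD − ½ V_SD²] = 0.895 × [2.66 × 0.279 − 0.5 × 0.279²] = 0.629 mA.

Triode; I_D = 0.629 mA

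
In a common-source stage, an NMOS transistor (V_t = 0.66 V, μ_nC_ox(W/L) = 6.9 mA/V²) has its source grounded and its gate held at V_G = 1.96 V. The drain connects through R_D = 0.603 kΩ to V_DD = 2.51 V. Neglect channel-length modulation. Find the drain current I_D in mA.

I_D = 3.40 mA

V_GS = V_G = 1.96 V, so V_ov = 1.96 − 0.66 = 1.3 V.
Assume saturation: I_D = ½ k_n V_ov² = 0.5 × 6.9 × 1.3² = 5.83 mA, giving V_DS = V_DD − I_D R_D = 2.51 − 5.83 × 0.603 = -1.01 V.
But -1.01 V < V_ov = 1.3 V, so the device is actually in triode.
In triode I_D = k_n[V_ov V_DS − ½ V_DS²] and I_D = (V_DD − V_DS)/R_D. Equating: 2.08 V_DS² − 6.409 V_DS + 2.51 = 0, giving V_DS = 0.46 V (the root below V_ov).
I_D = (2.51 − 0.46) / 0.603 = 3.4 mA.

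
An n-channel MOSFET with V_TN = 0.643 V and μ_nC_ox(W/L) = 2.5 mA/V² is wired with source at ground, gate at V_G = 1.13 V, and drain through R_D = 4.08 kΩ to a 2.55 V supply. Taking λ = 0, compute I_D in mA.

V_GS = V_G = 1.13 V, so V_ov = 1.13 − 0.643 = 0.487 V.
Assume saturation: I_D = ½ k_n V_ov² = 0.5 × 2.5 × 0.487² = 0.296 mA, giving V_DS = V_DD − I_D R_D = 2.55 − 0.296 × 4.08 = 1.34 V.
V_DS = 1.34 V ≥ V_ov = 0.487 V, confirming saturation.

I_D = 0.296 mA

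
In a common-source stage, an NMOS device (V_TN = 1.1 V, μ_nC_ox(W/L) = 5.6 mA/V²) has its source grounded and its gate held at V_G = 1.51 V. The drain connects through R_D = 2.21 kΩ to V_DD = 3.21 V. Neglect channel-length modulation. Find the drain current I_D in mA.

V_GS = V_G = 1.51 V, so V_ov = 1.51 − 1.1 = 0.41 V.
Assume saturation: I_D = ½ k_n V_ov² = 0.5 × 5.6 × 0.41² = 0.471 mA, giving V_DS = V_DD − I_D R_D = 3.21 − 0.471 × 2.21 = 2.17 V.
V_DS = 2.17 V ≥ V_ov = 0.41 V, confirming saturation.

I_D = 0.471 mA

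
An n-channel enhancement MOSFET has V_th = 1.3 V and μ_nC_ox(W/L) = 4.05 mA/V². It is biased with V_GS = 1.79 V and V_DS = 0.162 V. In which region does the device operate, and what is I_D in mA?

Triode; I_D = 0.268 mA

V_ov = V_GS − V_th = 1.79 − 1.3 = 0.49 V.
Since V_DS = 0.162 V < V_ov = 0.49 V, the device is in the triode region.
I_D = k_n [V_ov · V_DS − ½ V_DS²] = 4.05 × [0.49 × 0.162 − 0.5 × 0.162²] = 0.268 mA.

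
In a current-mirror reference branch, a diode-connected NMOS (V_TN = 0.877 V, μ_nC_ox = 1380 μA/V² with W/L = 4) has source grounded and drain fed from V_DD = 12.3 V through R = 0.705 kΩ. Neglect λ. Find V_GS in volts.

V_GS = 3.06 V

With gate tied to drain, V_GS = V_DS ≥ V_GS − V_TN, so the device is in saturation.
k_n = μ_nC_ox · (W/L) = 5.52 mA/V².
KCL at the drain: ½ k_n (V_GS − V_TN)² = (V_DD − V_GS)/R.
Let x = V_GS − 0.877. Then 1.95 x² + x − 11.42 = 0, giving x = 2.18 V (positive root), so V_GS = 3.06 V.
I_D = (V_DD − V_GS)/R = (12.3 − 3.06) / 0.705 = 13.1 mA.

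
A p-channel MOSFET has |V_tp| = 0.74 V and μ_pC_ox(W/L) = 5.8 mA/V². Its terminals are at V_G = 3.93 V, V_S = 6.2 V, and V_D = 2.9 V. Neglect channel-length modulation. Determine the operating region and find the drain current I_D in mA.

V_SG = V_S − V_G = 6.2 − 3.93 = 2.27 V; V_SD = V_S − V_D = 6.2 − 2.9 = 3.3 V.
V_ov = V_SG − |V_tp| = 2.27 − 0.74 = 1.53 V.
Since V_SD = 3.3 V ≥ V_ov = 1.53 V, the device is in saturation.
I_D = ½ k_p V_ov² = 0.5 × 5.8 × 1.53² = 6.79 mA.

Saturation; I_D = 6.79 mA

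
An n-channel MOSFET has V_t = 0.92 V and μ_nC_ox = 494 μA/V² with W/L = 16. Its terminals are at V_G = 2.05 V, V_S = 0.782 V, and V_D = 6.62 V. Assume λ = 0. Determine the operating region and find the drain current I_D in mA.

V_GS = V_G − V_S = 2.05 − 0.782 = 1.27 V; V_DS = V_D − V_S = 6.62 − 0.782 = 5.84 V.
k_n = μ_nC_ox · (W/L) = 7.904 mA/V².
V_ov = V_GS − V_t = 1.27 − 0.92 = 0.348 V.
Since V_DS = 5.84 V ≥ V_ov = 0.348 V, the device is in saturation.
I_D = ½ k_n V_ov² = 0.5 × 7.904 × 0.348² = 0.479 mA.

Saturation; I_D = 0.479 mA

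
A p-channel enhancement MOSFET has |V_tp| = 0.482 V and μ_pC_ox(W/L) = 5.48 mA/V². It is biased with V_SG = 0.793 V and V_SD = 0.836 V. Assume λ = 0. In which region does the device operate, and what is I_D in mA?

V_ov = V_SG − |V_tp| = 0.793 − 0.482 = 0.311 V.
Since V_SD = 0.836 V ≥ V_ov = 0.311 V, the device is in saturation.
I_D = ½ k_p V_ov² = 0.5 × 5.48 × 0.311² = 0.265 mA.

Saturation; I_D = 0.265 mA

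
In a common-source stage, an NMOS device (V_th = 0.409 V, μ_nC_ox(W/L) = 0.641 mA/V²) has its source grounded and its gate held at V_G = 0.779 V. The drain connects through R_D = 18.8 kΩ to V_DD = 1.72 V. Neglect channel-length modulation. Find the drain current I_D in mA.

I_D = 0.0439 mA

V_GS = V_G = 0.779 V, so V_ov = 0.779 − 0.409 = 0.37 V.
Assume saturation: I_D = ½ k_n V_ov² = 0.5 × 0.641 × 0.37² = 0.0439 mA, giving V_DS = V_DD − I_D R_D = 1.72 − 0.0439 × 18.8 = 0.895 V.
V_DS = 0.895 V ≥ V_ov = 0.37 V, confirming saturation.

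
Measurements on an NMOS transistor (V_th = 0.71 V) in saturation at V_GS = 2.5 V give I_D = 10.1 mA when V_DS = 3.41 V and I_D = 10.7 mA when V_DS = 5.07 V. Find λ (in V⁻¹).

λ = 0.0408 V⁻¹

With V_GS fixed, I_D ∝ (1 + λ V_DS) in saturation, so I_D2/I_D1 = (1 + λ V_DS2)/(1 + λ V_DS1).
10.7/10.1 = 1.059 = (1 + 5.07 λ)/(1 + 3.41 λ).
Solving: λ (I_D1 V_DS2 − I_D2 V_DS1) = I_D2 − I_D1, so λ = (10.7 − 10.1) / (10.1 × 5.07 − 10.7 × 3.41) = 0.6 / 14.7 = 0.0408 V⁻¹.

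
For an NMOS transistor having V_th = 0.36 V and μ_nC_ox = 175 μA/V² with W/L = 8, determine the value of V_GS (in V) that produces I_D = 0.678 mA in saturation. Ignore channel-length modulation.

V_GS = 1.34 V

k_n = μ_nC_ox · (W/L) = 1.4 mA/V².
In saturation I_D = ½ k_n (V_GS − V_th)², so V_GS − V_th = √(2 I_D / k_n) = √(2 × 0.678 / 1.4) = 0.984 V.
V_GS = 0.36 + 0.984 = 1.34 V.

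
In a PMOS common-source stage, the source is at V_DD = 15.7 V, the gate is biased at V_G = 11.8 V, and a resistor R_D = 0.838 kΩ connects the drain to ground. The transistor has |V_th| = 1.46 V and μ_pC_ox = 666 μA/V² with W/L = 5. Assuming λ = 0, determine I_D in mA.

I_D = 9.91 mA

V_SG = V_DD − V_G = 15.7 − 11.8 = 3.9 V, so V_ov = 3.9 − 1.46 = 2.44 V.
k_p = μ_pC_ox · (W/L) = 3.33 mA/V².
Assume saturation: I_D = ½ k_p V_ov² = 0.5 × 3.33 × 2.44² = 9.91 mA, giving V_SD = V_DD − I_D R_D = 15.7 − 9.91 × 0.838 = 7.39 V.
V_SD = 7.39 V ≥ V_ov = 2.44 V, confirming saturation.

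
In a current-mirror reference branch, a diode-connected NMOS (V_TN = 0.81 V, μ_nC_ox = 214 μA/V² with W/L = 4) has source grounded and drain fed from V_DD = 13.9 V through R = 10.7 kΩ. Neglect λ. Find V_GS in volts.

With gate tied to drain, V_GS = V_DS ≥ V_GS − V_TN, so the device is in saturation.
k_n = μ_nC_ox · (W/L) = 0.856 mA/V².
KCL at the drain: ½ k_n (V_GS − V_TN)² = (V_DD − V_GS)/R.
Let x = V_GS − 0.81. Then 4.58 x² + x − 13.09 = 0, giving x = 1.59 V (positive root), so V_GS = 2.4 V.
I_D = (V_DD − V_GS)/R = (13.9 − 2.4) / 10.7 = 1.08 mA.

V_GS = 2.40 V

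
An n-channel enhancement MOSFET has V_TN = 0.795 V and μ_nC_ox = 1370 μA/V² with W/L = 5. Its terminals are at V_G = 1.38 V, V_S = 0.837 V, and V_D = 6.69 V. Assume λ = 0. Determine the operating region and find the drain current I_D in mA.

V_GS = V_G − V_S = 1.38 − 0.837 = 0.543 V; V_DS = V_D − V_S = 6.69 − 0.837 = 5.85 V.
V_GS = 0.543 V < V_TN = 0.795 V, so the transistor is in cutoff.

Cutoff; I_D = 0 mA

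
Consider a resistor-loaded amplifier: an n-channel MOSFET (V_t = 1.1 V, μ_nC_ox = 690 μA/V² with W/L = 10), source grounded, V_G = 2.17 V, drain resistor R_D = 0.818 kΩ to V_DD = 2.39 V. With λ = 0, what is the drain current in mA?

V_GS = V_G = 2.17 V, so V_ov = 2.17 − 1.1 = 1.07 V.
k_n = μ_nC_ox · (W/L) = 6.9 mA/V².
Assume saturation: I_D = ½ k_n V_ov² = 0.5 × 6.9 × 1.07² = 3.95 mA, giving V_DS = V_DD − I_D R_D = 2.39 − 3.95 × 0.818 = -0.841 V.
But -0.841 V < V_ov = 1.07 V, so the device is actually in triode.
In triode I_D = k_n[V_ov V_DS − ½ V_DS²] and I_D = (V_DD − V_DS)/R_D. Equating: 2.82 V_DS² − 7.039 V_DS + 2.39 = 0, giving V_DS = 0.405 V (the root below V_ov).
I_D = (2.39 − 0.405) / 0.818 = 2.43 mA.

I_D = 2.43 mA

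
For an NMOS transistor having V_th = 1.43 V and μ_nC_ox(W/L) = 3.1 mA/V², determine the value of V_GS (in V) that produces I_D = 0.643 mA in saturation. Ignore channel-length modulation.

V_GS = 2.07 V

In saturation I_D = ½ k_n (V_GS − V_th)², so V_GS − V_th = √(2 I_D / k_n) = √(2 × 0.643 / 3.1) = 0.644 V.
V_GS = 1.43 + 0.644 = 2.07 V.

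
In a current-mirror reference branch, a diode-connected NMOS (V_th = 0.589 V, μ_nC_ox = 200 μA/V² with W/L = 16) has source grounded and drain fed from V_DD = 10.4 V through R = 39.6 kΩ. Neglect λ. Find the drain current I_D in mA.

With gate tied to drain, V_GS = V_DS ≥ V_GS − V_th, so the device is in saturation.
k_n = μ_nC_ox · (W/L) = 3.2 mA/V².
KCL at the drain: ½ k_n (V_GS − V_th)² = (V_DD − V_GS)/R.
Let x = V_GS − 0.589. Then 63.4 x² + x − 9.811 = 0, giving x = 0.386 V (positive root), so V_GS = 0.975 V.
I_D = (V_DD − V_GS)/R = (10.4 − 0.975) / 39.6 = 0.238 mA.

I_D = 0.238 mA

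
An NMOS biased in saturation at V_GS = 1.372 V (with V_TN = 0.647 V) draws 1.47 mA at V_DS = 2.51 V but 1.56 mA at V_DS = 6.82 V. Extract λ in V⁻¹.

With V_GS fixed, I_D ∝ (1 + λ V_DS) in saturation, so I_D2/I_D1 = (1 + λ V_DS2)/(1 + λ V_DS1).
1.56/1.47 = 1.061 = (1 + 6.82 λ)/(1 + 2.51 λ).
Solving: λ (I_D1 V_DS2 − I_D2 V_DS1) = I_D2 − I_D1, so λ = (1.56 − 1.47) / (1.47 × 6.82 − 1.56 × 2.51) = 0.09 / 6.11 = 0.0147 V⁻¹.

λ = 0.0147 V⁻¹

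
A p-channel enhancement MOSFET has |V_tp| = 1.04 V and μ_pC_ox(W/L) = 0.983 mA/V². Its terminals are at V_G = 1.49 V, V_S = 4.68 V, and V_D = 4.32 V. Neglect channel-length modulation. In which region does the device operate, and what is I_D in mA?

Triode; I_D = 0.697 mA

V_SG = V_S − V_G = 4.68 − 1.49 = 3.19 V; V_SD = V_S − V_D = 4.68 − 4.32 = 0.36 V.
V_ov = V_SG − |V_tp| = 3.19 − 1.04 = 2.15 V.
Since V_SD = 0.36 V < V_ov = 2.15 V, the device is in the triode region.
I_D = k_p [V_ov · V_SD − ½ V_SD²] = 0.983 × [2.15 × 0.36 − 0.5 × 0.36²] = 0.697 mA.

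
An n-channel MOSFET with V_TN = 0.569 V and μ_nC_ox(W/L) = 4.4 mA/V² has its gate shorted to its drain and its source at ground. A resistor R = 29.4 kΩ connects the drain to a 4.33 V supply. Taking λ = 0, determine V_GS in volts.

With gate tied to drain, V_GS = V_DS ≥ V_GS − V_TN, so the device is in saturation.
KCL at the drain: ½ k_n (V_GS − V_TN)² = (V_DD − V_GS)/R.
Let x = V_GS − 0.569. Then 64.7 x² + x − 3.761 = 0, giving x = 0.234 V (positive root), so V_GS = 0.803 V.
I_D = (V_DD − V_GS)/R = (4.33 − 0.803) / 29.4 = 0.12 mA.

V_GS = 0.803 V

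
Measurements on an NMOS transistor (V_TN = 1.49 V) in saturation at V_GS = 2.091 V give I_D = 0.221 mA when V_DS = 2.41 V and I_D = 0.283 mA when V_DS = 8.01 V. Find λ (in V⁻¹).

λ = 0.0570 V⁻¹

With V_GS fixed, I_D ∝ (1 + λ V_DS) in saturation, so I_D2/I_D1 = (1 + λ V_DS2)/(1 + λ V_DS1).
0.283/0.221 = 1.281 = (1 + 8.01 λ)/(1 + 2.41 λ).
Solving: λ (I_D1 V_DS2 − I_D2 V_DS1) = I_D2 − I_D1, so λ = (0.283 − 0.221) / (0.221 × 8.01 − 0.283 × 2.41) = 0.062 / 1.09 = 0.057 V⁻¹.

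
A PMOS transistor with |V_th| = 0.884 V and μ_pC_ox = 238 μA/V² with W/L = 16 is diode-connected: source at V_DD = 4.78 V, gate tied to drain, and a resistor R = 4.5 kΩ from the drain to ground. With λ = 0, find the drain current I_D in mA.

With gate tied to drain, V_SG = V_SD ≥ V_SG − |V_th|, so the device is in saturation.
k_p = μ_pC_ox · (W/L) = 3.808 mA/V².
KCL at the drain: ½ k_p (V_SG − |V_th|)² = (V_DD − V_SG)/R.
Let x = V_SG − 0.884. Then 8.57 x² + x − 3.896 = 0, giving x = 0.618 V (positive root), so V_SG = 1.5 V.
I_D = (V_DD − V_SG)/R = (4.78 − 1.5) / 4.5 = 0.728 mA.

I_D = 0.728 mA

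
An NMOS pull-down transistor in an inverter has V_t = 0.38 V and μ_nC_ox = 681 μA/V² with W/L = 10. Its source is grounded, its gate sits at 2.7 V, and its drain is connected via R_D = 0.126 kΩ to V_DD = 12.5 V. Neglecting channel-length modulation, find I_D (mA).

I_D = 18.3 mA

V_GS = V_G = 2.7 V, so V_ov = 2.7 − 0.38 = 2.32 V.
k_n = μ_nC_ox · (W/L) = 6.81 mA/V².
Assume saturation: I_D = ½ k_n V_ov² = 0.5 × 6.81 × 2.32² = 18.3 mA, giving V_DS = V_DD − I_D R_D = 12.5 − 18.3 × 0.126 = 10.2 V.
V_DS = 10.2 V ≥ V_ov = 2.32 V, confirming saturation.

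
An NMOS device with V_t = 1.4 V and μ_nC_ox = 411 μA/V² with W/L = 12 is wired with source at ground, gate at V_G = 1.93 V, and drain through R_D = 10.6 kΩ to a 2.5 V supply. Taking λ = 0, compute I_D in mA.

V_GS = V_G = 1.93 V, so V_ov = 1.93 − 1.4 = 0.53 V.
k_n = μ_nC_ox · (W/L) = 4.932 mA/V².
Assume saturation: I_D = ½ k_n V_ov² = 0.5 × 4.932 × 0.53² = 0.693 mA, giving V_DS = V_DD − I_D R_D = 2.5 − 0.693 × 10.6 = -4.84 V.
But -4.84 V < V_ov = 0.53 V, so the device is actually in triode.
In triode I_D = k_n[V_ov V_DS − ½ V_DS²] and I_D = (V_DD − V_DS)/R_D. Equating: 26.1 V_DS² − 28.71 V_DS + 2.5 = 0, giving V_DS = 0.0954 V (the root below V_ov).
I_D = (2.5 − 0.0954) / 10.6 = 0.227 mA.

I_D = 0.227 mA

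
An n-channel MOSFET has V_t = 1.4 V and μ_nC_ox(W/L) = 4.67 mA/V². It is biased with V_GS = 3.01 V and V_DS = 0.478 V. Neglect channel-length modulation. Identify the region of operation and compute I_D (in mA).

V_ov = V_GS − V_t = 3.01 − 1.4 = 1.61 V.
Since V_DS = 0.478 V < V_ov = 1.61 V, the device is in the triode region.
I_D = k_n [V_ov · V_DS − ½ V_DS²] = 4.67 × [1.61 × 0.478 − 0.5 × 0.478²] = 3.06 mA.

Triode; I_D = 3.06 mA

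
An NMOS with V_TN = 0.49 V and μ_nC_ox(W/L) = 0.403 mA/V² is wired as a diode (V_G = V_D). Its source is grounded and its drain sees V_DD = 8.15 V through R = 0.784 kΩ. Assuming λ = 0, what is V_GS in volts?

V_GS = 4.97 V

With gate tied to drain, V_GS = V_DS ≥ V_GS − V_TN, so the device is in saturation.
KCL at the drain: ½ k_n (V_GS − V_TN)² = (V_DD − V_GS)/R.
Let x = V_GS − 0.49. Then 0.158 x² + x − 7.66 = 0, giving x = 4.48 V (positive root), so V_GS = 4.97 V.
I_D = (V_DD − V_GS)/R = (8.15 − 4.97) / 0.784 = 4.05 mA.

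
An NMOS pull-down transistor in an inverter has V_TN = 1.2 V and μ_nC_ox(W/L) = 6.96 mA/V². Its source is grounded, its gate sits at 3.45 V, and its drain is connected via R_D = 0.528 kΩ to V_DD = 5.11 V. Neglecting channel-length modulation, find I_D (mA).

V_GS = V_G = 3.45 V, so V_ov = 3.45 − 1.2 = 2.25 V.
Assume saturation: I_D = ½ k_n V_ov² = 0.5 × 6.96 × 2.25² = 17.6 mA, giving V_DS = V_DD − I_D R_D = 5.11 − 17.6 × 0.528 = -4.19 V.
But -4.19 V < V_ov = 2.25 V, so the device is actually in triode.
In triode I_D = k_n[V_ov V_DS − ½ V_DS²] and I_D = (V_DD − V_DS)/R_D. Equating: 1.84 V_DS² − 9.268 V_DS + 5.11 = 0, giving V_DS = 0.63 V (the root below V_ov).
I_D = (5.11 − 0.63) / 0.528 = 8.48 mA.

I_D = 8.48 mA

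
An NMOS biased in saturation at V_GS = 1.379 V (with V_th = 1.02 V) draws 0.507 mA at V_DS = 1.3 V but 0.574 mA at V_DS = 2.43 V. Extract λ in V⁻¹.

With V_GS fixed, I_D ∝ (1 + λ V_DS) in saturation, so I_D2/I_D1 = (1 + λ V_DS2)/(1 + λ V_DS1).
0.574/0.507 = 1.132 = (1 + 2.43 λ)/(1 + 1.3 λ).
Solving: λ (I_D1 V_DS2 − I_D2 V_DS1) = I_D2 − I_D1, so λ = (0.574 − 0.507) / (0.507 × 2.43 − 0.574 × 1.3) = 0.067 / 0.486 = 0.138 V⁻¹.

λ = 0.138 V⁻¹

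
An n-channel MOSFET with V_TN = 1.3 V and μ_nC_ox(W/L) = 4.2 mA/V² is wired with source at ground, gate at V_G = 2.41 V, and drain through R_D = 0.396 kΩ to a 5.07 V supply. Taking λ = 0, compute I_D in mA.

V_GS = V_G = 2.41 V, so V_ov = 2.41 − 1.3 = 1.11 V.
Assume saturation: I_D = ½ k_n V_ov² = 0.5 × 4.2 × 1.11² = 2.59 mA, giving V_DS = V_DD − I_D R_D = 5.07 − 2.59 × 0.396 = 4.05 V.
V_DS = 4.05 V ≥ V_ov = 1.11 V, confirming saturation.

I_D = 2.59 mA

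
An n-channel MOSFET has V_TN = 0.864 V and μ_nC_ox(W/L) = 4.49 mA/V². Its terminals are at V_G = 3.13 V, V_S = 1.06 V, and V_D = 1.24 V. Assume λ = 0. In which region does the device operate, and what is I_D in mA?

V_GS = V_G − V_S = 3.13 − 1.06 = 2.07 V; V_DS = V_D − V_S = 1.24 − 1.06 = 0.18 V.
V_ov = V_GS − V_TN = 2.07 − 0.864 = 1.21 V.
Since V_DS = 0.18 V < V_ov = 1.21 V, the device is in the triode region.
I_D = k_n [V_ov · V_DS − ½ V_DS²] = 4.49 × [1.21 × 0.18 − 0.5 × 0.18²] = 0.902 mA.

Triode; I_D = 0.902 mA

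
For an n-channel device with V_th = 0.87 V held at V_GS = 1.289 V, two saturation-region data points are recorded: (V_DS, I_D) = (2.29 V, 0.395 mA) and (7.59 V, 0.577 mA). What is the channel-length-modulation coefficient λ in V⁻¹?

With V_GS fixed, I_D ∝ (1 + λ V_DS) in saturation, so I_D2/I_D1 = (1 + λ V_DS2)/(1 + λ V_DS1).
0.577/0.395 = 1.461 = (1 + 7.59 λ)/(1 + 2.29 λ).
Solving: λ (I_D1 V_DS2 − I_D2 V_DS1) = I_D2 − I_D1, so λ = (0.577 − 0.395) / (0.395 × 7.59 − 0.577 × 2.29) = 0.182 / 1.68 = 0.109 V⁻¹.

λ = 0.109 V⁻¹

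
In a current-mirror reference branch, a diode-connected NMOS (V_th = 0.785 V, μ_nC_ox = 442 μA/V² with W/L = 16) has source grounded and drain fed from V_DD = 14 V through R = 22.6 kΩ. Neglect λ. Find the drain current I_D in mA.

With gate tied to drain, V_GS = V_DS ≥ V_GS − V_th, so the device is in saturation.
k_n = μ_nC_ox · (W/L) = 7.072 mA/V².
KCL at the drain: ½ k_n (V_GS − V_th)² = (V_DD − V_GS)/R.
Let x = V_GS − 0.785. Then 79.9 x² + x − 13.21 = 0, giving x = 0.4 V (positive root), so V_GS = 1.19 V.
I_D = (V_DD − V_GS)/R = (14 − 1.19) / 22.6 = 0.567 mA.

I_D = 0.567 mA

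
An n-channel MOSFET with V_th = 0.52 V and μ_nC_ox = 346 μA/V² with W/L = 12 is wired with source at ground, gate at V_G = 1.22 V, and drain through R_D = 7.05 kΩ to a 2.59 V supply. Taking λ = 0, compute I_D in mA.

I_D = 0.349 mA

V_GS = V_G = 1.22 V, so V_ov = 1.22 − 0.52 = 0.7 V.
k_n = μ_nC_ox · (W/L) = 4.152 mA/V².
Assume saturation: I_D = ½ k_n V_ov² = 0.5 × 4.152 × 0.7² = 1.02 mA, giving V_DS = V_DD − I_D R_D = 2.59 − 1.02 × 7.05 = -4.58 V.
But -4.58 V < V_ov = 0.7 V, so the device is actually in triode.
In triode I_D = k_n[V_ov V_DS − ½ V_DS²] and I_D = (V_DD − V_DS)/R_D. Equating: 14.6 V_DS² − 21.49 V_DS + 2.59 = 0, giving V_DS = 0.132 V (the root below V_ov).
I_D = (2.59 − 0.132) / 7.05 = 0.349 mA.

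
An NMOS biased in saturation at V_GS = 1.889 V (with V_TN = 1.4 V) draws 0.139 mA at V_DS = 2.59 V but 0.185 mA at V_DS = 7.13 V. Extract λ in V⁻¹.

With V_GS fixed, I_D ∝ (1 + λ V_DS) in saturation, so I_D2/I_D1 = (1 + λ V_DS2)/(1 + λ V_DS1).
0.185/0.139 = 1.331 = (1 + 7.13 λ)/(1 + 2.59 λ).
Solving: λ (I_D1 V_DS2 − I_D2 V_DS1) = I_D2 − I_D1, so λ = (0.185 − 0.139) / (0.139 × 7.13 − 0.185 × 2.59) = 0.046 / 0.512 = 0.0899 V⁻¹.

λ = 0.0899 V⁻¹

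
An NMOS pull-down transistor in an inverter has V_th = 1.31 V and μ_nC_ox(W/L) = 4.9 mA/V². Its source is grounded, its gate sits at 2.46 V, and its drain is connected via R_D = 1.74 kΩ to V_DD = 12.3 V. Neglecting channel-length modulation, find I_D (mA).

I_D = 3.24 mA

V_GS = V_G = 2.46 V, so V_ov = 2.46 − 1.31 = 1.15 V.
Assume saturation: I_D = ½ k_n V_ov² = 0.5 × 4.9 × 1.15² = 3.24 mA, giving V_DS = V_DD − I_D R_D = 12.3 − 3.24 × 1.74 = 6.66 V.
V_DS = 6.66 V ≥ V_ov = 1.15 V, confirming saturation.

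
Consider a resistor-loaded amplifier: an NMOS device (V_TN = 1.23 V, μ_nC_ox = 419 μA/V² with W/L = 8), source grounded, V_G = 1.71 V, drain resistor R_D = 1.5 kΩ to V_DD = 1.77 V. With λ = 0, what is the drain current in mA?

I_D = 0.386 mA

V_GS = V_G = 1.71 V, so V_ov = 1.71 − 1.23 = 0.48 V.
k_n = μ_nC_ox · (W/L) = 3.352 mA/V².
Assume saturation: I_D = ½ k_n V_ov² = 0.5 × 3.352 × 0.48² = 0.386 mA, giving V_DS = V_DD − I_D R_D = 1.77 − 0.386 × 1.5 = 1.19 V.
V_DS = 1.19 V ≥ V_ov = 0.48 V, confirming saturation.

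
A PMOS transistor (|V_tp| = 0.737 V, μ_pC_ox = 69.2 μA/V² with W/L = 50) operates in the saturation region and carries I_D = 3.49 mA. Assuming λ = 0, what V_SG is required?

V_SG = 2.16 V

k_p = μ_pC_ox · (W/L) = 3.46 mA/V².
In saturation I_D = ½ k_p (V_SG − |V_tp|)², so V_SG − |V_tp| = √(2 I_D / k_p) = √(2 × 3.49 / 3.46) = 1.42 V.
V_SG = 0.737 + 1.42 = 2.16 V.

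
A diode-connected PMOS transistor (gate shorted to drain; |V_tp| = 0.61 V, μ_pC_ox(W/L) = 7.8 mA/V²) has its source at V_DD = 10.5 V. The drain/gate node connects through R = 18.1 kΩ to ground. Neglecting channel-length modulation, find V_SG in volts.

V_SG = 0.977 V

With gate tied to drain, V_SG = V_SD ≥ V_SG − |V_tp|, so the device is in saturation.
KCL at the drain: ½ k_p (V_SG − |V_tp|)² = (V_DD − V_SG)/R.
Let x = V_SG − 0.61. Then 70.6 x² + x − 9.89 = 0, giving x = 0.367 V (positive root), so V_SG = 0.977 V.
I_D = (V_DD − V_SG)/R = (10.5 − 0.977) / 18.1 = 0.526 mA.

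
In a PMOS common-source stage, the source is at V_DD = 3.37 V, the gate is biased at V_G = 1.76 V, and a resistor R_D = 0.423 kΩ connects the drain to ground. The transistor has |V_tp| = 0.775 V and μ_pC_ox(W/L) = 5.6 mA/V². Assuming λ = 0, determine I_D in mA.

I_D = 1.95 mA

V_SG = V_DD − V_G = 3.37 − 1.76 = 1.61 V, so V_ov = 1.61 − 0.775 = 0.835 V.
Assume saturation: I_D = ½ k_p V_ov² = 0.5 × 5.6 × 0.835² = 1.95 mA, giving V_SD = V_DD − I_D R_D = 3.37 − 1.95 × 0.423 = 2.54 V.
V_SD = 2.54 V ≥ V_ov = 0.835 V, confirming saturation.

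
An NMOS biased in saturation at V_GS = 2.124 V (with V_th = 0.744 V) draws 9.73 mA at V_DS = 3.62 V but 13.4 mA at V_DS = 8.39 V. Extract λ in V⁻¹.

λ = 0.111 V⁻¹

With V_GS fixed, I_D ∝ (1 + λ V_DS) in saturation, so I_D2/I_D1 = (1 + λ V_DS2)/(1 + λ V_DS1).
13.4/9.73 = 1.377 = (1 + 8.39 λ)/(1 + 3.62 λ).
Solving: λ (I_D1 V_DS2 − I_D2 V_DS1) = I_D2 − I_D1, so λ = (13.4 − 9.73) / (9.73 × 8.39 − 13.4 × 3.62) = 3.67 / 33.1 = 0.111 V⁻¹.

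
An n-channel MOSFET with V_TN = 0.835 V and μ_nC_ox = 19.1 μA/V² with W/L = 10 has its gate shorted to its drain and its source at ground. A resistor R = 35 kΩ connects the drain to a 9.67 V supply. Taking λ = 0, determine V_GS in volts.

V_GS = 2.32 V

With gate tied to drain, V_GS = V_DS ≥ V_GS − V_TN, so the device is in saturation.
k_n = μ_nC_ox · (W/L) = 0.191 mA/V².
KCL at the drain: ½ k_n (V_GS − V_TN)² = (V_DD − V_GS)/R.
Let x = V_GS − 0.835. Then 3.34 x² + x − 8.835 = 0, giving x = 1.48 V (positive root), so V_GS = 2.32 V.
I_D = (V_DD − V_GS)/R = (9.67 − 2.32) / 35 = 0.21 mA.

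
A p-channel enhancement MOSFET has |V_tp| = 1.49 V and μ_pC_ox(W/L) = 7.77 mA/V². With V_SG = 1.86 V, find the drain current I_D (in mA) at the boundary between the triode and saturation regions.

I_D = 0.532 mA

At the boundary V_SD = V_ov = V_SG − |V_tp| = 1.86 − 1.49 = 0.37 V.
I_D = ½ k_p V_ov² = 0.5 × 7.77 × 0.37² = 0.532 mA.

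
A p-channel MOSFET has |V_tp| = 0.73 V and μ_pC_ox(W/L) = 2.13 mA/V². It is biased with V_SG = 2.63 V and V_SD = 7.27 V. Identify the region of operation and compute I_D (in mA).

Saturation; I_D = 3.84 mA

V_ov = V_SG − |V_tp| = 2.63 − 0.73 = 1.9 V.
Since V_SD = 7.27 V ≥ V_ov = 1.9 V, the device is in saturation.
I_D = ½ k_p V_ov² = 0.5 × 2.13 × 1.9² = 3.84 mA.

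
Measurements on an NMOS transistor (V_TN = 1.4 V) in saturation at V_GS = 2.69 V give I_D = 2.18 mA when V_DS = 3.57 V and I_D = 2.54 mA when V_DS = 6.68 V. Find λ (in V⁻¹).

λ = 0.0655 V⁻¹

With V_GS fixed, I_D ∝ (1 + λ V_DS) in saturation, so I_D2/I_D1 = (1 + λ V_DS2)/(1 + λ V_DS1).
2.54/2.18 = 1.165 = (1 + 6.68 λ)/(1 + 3.57 λ).
Solving: λ (I_D1 V_DS2 − I_D2 V_DS1) = I_D2 − I_D1, so λ = (2.54 − 2.18) / (2.18 × 6.68 − 2.54 × 3.57) = 0.36 / 5.49 = 0.0655 V⁻¹.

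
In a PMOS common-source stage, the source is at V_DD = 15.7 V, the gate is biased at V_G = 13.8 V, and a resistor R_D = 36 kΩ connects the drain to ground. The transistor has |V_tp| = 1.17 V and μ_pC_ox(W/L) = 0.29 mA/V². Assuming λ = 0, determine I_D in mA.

V_SG = V_DD − V_G = 15.7 − 13.8 = 1.9 V, so V_ov = 1.9 − 1.17 = 0.73 V.
Assume saturation: I_D = ½ k_p V_ov² = 0.5 × 0.29 × 0.73² = 0.0773 mA, giving V_SD = V_DD − I_D R_D = 15.7 − 0.0773 × 36 = 12.9 V.
V_SD = 12.9 V ≥ V_ov = 0.73 V, confirming saturation.

I_D = 0.0773 mA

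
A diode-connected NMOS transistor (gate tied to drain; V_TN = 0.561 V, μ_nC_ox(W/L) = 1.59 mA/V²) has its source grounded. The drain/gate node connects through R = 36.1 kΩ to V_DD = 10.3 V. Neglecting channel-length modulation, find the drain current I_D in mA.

With gate tied to drain, V_GS = V_DS ≥ V_GS − V_TN, so the device is in saturation.
KCL at the drain: ½ k_n (V_GS − V_TN)² = (V_DD − V_GS)/R.
Let x = V_GS − 0.561. Then 28.7 x² + x − 9.739 = 0, giving x = 0.565 V (positive root), so V_GS = 1.13 V.
I_D = (V_DD − V_GS)/R = (10.3 − 1.13) / 36.1 = 0.254 mA.

I_D = 0.254 mA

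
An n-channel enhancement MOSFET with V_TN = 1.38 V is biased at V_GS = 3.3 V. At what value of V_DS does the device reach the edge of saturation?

The boundary between triode and saturation is V_DS = V_GS − V_TN = V_ov.
V_ov = 3.3 − 1.38 = 1.92 V.

V_DS,sat = 1.92 V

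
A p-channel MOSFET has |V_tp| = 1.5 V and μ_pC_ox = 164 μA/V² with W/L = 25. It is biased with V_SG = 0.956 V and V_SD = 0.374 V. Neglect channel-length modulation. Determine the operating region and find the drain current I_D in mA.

Cutoff; I_D = 0 mA

V_SG = 0.956 V < |V_tp| = 1.5 V, so the transistor is in cutoff.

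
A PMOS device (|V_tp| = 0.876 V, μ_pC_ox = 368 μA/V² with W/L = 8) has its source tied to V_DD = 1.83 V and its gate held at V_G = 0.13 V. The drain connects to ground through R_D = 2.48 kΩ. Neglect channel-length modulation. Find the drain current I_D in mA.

V_SG = V_DD − V_G = 1.83 − 0.13 = 1.7 V, so V_ov = 1.7 − 0.876 = 0.824 V.
k_p = μ_pC_ox · (W/L) = 2.944 mA/V².
Assume saturation: I_D = ½ k_p V_ov² = 0.5 × 2.944 × 0.824² = 0.999 mA, giving V_SD = V_DD − I_D R_D = 1.83 − 0.999 × 2.48 = -0.649 V.
But -0.649 V < V_ov = 0.824 V, so the device is actually in triode.
In triode I_D = k_p[V_ov V_SD − ½ V_SD²] and I_D = (V_DD − V_SD)/R_D. Equating: 3.65 V_SD² − 7.016 V_SD + 1.83 = 0, giving V_SD = 0.311 V (the root below V_ov).
I_D = (1.83 − 0.311) / 2.48 = 0.612 mA.

I_D = 0.612 mA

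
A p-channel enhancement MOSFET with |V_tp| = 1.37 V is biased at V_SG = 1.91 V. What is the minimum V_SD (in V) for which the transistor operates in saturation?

V_SD,sat = 0.540 V

The boundary between triode and saturation is V_SD = V_SG − |V_tp| = V_ov.
V_ov = 1.91 − 1.37 = 0.54 V.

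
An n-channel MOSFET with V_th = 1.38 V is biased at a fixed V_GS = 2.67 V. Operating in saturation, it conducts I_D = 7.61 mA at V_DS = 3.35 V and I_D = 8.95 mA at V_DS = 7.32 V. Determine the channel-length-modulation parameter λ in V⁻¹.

With V_GS fixed, I_D ∝ (1 + λ V_DS) in saturation, so I_D2/I_D1 = (1 + λ V_DS2)/(1 + λ V_DS1).
8.95/7.61 = 1.176 = (1 + 7.32 λ)/(1 + 3.35 λ).
Solving: λ (I_D1 V_DS2 − I_D2 V_DS1) = I_D2 − I_D1, so λ = (8.95 − 7.61) / (7.61 × 7.32 − 8.95 × 3.35) = 1.34 / 25.7 = 0.0521 V⁻¹.

λ = 0.0521 V⁻¹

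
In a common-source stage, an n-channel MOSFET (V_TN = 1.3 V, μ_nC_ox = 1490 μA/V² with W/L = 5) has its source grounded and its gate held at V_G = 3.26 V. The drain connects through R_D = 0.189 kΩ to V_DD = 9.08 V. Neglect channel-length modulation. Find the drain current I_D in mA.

I_D = 14.3 mA

V_GS = V_G = 3.26 V, so V_ov = 3.26 − 1.3 = 1.96 V.
k_n = μ_nC_ox · (W/L) = 7.45 mA/V².
Assume saturation: I_D = ½ k_n V_ov² = 0.5 × 7.45 × 1.96² = 14.3 mA, giving V_DS = V_DD − I_D R_D = 9.08 − 14.3 × 0.189 = 6.38 V.
V_DS = 6.38 V ≥ V_ov = 1.96 V, confirming saturation.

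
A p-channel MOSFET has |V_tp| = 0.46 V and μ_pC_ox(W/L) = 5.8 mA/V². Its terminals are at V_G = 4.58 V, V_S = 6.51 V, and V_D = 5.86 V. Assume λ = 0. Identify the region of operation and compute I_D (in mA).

Triode; I_D = 4.32 mA

V_SG = V_S − V_G = 6.51 − 4.58 = 1.93 V; V_SD = V_S − V_D = 6.51 − 5.86 = 0.65 V.
V_ov = V_SG − |V_tp| = 1.93 − 0.46 = 1.47 V.
Since V_SD = 0.65 V < V_ov = 1.47 V, the device is in the triode region.
I_D = k_p [V_ov · V_SD − ½ V_SD²] = 5.8 × [1.47 × 0.65 − 0.5 × 0.65²] = 4.32 mA.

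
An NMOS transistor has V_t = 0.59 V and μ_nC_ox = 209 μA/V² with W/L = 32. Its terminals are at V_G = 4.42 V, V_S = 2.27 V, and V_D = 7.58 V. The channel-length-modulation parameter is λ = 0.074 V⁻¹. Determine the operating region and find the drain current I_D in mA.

V_GS = V_G − V_S = 4.42 − 2.27 = 2.15 V; V_DS = V_D − V_S = 7.58 − 2.27 = 5.31 V.
k_n = μ_nC_ox · (W/L) = 6.688 mA/V².
V_ov = V_GS − V_t = 2.15 − 0.59 = 1.56 V.
Since V_DS = 5.31 V ≥ V_ov = 1.56 V, the device is in saturation.
I_D = ½ k_n V_ov² (1 + λ V_DS) = 0.5 × 6.688 × 1.56² × (1 + 0.074 × 5.31) = 11.3 mA.

Saturation; I_D = 11.3 mA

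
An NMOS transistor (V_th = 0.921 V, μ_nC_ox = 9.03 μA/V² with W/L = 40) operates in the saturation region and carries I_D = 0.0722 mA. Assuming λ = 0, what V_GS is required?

k_n = μ_nC_ox · (W/L) = 0.3612 mA/V².
In saturation I_D = ½ k_n (V_GS − V_th)², so V_GS − V_th = √(2 I_D / k_n) = √(2 × 0.0722 / 0.3612) = 0.632 V.
V_GS = 0.921 + 0.632 = 1.55 V.

V_GS = 1.55 V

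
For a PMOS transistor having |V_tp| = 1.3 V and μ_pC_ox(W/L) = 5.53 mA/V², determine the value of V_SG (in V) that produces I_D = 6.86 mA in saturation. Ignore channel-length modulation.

V_SG = 2.88 V

In saturation I_D = ½ k_p (V_SG − |V_tp|)², so V_SG − |V_tp| = √(2 I_D / k_p) = √(2 × 6.86 / 5.53) = 1.58 V.
V_SG = 1.3 + 1.58 = 2.88 V.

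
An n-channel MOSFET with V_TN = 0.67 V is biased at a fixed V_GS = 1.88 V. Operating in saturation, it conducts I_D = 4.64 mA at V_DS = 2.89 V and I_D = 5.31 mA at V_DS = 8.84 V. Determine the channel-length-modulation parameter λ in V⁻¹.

With V_GS fixed, I_D ∝ (1 + λ V_DS) in saturation, so I_D2/I_D1 = (1 + λ V_DS2)/(1 + λ V_DS1).
5.31/4.64 = 1.144 = (1 + 8.84 λ)/(1 + 2.89 λ).
Solving: λ (I_D1 V_DS2 − I_D2 V_DS1) = I_D2 − I_D1, so λ = (5.31 − 4.64) / (4.64 × 8.84 − 5.31 × 2.89) = 0.67 / 25.7 = 0.0261 V⁻¹.

λ = 0.0261 V⁻¹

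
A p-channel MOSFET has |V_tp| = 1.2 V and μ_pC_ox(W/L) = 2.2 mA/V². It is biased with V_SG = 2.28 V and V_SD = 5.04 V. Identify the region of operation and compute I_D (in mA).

V_ov = V_SG − |V_tp| = 2.28 − 1.2 = 1.08 V.
Since V_SD = 5.04 V ≥ V_ov = 1.08 V, the device is in saturation.
I_D = ½ k_p V_ov² = 0.5 × 2.2 × 1.08² = 1.28 mA.

Saturation; I_D = 1.28 mA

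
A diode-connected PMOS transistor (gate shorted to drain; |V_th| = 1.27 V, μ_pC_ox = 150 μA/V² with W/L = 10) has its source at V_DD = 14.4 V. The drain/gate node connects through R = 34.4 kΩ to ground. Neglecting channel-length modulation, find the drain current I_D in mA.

With gate tied to drain, V_SG = V_SD ≥ V_SG − |V_th|, so the device is in saturation.
k_p = μ_pC_ox · (W/L) = 1.5 mA/V².
KCL at the drain: ½ k_p (V_SG − |V_th|)² = (V_DD − V_SG)/R.
Let x = V_SG − 1.27. Then 25.8 x² + x − 13.13 = 0, giving x = 0.694 V (positive root), so V_SG = 1.96 V.
I_D = (V_DD − V_SG)/R = (14.4 − 1.96) / 34.4 = 0.362 mA.

I_D = 0.362 mA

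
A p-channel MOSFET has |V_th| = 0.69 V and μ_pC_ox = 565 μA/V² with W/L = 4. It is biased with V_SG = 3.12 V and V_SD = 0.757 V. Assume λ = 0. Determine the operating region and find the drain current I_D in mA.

k_p = μ_pC_ox · (W/L) = 2.26 mA/V².
V_ov = V_SG − |V_th| = 3.12 − 0.69 = 2.43 V.
Since V_SD = 0.757 V < V_ov = 2.43 V, the device is in the triode region.
I_D = k_p [V_ov · V_SD − ½ V_SD²] = 2.26 × [2.43 × 0.757 − 0.5 × 0.757²] = 3.51 mA.

Triode; I_D = 3.51 mA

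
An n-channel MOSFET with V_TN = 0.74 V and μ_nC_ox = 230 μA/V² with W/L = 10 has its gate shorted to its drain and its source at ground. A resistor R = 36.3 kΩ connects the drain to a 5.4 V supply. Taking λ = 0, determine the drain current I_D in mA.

I_D = 0.119 mA

With gate tied to drain, V_GS = V_DS ≥ V_GS − V_TN, so the device is in saturation.
k_n = μ_nC_ox · (W/L) = 2.3 mA/V².
KCL at the drain: ½ k_n (V_GS − V_TN)² = (V_DD − V_GS)/R.
Let x = V_GS − 0.74. Then 41.7 x² + x − 4.66 = 0, giving x = 0.322 V (positive root), so V_GS = 1.06 V.
I_D = (V_DD − V_GS)/R = (5.4 − 1.06) / 36.3 = 0.119 mA.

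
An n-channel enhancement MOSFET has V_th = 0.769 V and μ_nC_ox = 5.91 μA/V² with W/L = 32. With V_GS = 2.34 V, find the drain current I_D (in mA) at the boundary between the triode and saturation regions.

At the boundary V_DS = V_ov = V_GS − V_th = 2.34 − 0.769 = 1.57 V.
k_n = μ_nC_ox · (W/L) = 0.1891 mA/V².
I_D = ½ k_n V_ov² = 0.5 × 0.1891 × 1.57² = 0.233 mA.

I_D = 0.233 mA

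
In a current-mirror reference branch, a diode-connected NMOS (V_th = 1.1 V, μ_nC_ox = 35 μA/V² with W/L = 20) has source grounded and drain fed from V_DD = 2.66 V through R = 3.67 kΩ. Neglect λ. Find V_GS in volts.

With gate tied to drain, V_GS = V_DS ≥ V_GS − V_th, so the device is in saturation.
k_n = μ_nC_ox · (W/L) = 0.7 mA/V².
KCL at the drain: ½ k_n (V_GS − V_th)² = (V_DD − V_GS)/R.
Let x = V_GS − 1.1. Then 1.28 x² + x − 1.56 = 0, giving x = 0.78 V (positive root), so V_GS = 1.88 V.
I_D = (V_DD − V_GS)/R = (2.66 − 1.88) / 3.67 = 0.213 mA.

V_GS = 1.88 V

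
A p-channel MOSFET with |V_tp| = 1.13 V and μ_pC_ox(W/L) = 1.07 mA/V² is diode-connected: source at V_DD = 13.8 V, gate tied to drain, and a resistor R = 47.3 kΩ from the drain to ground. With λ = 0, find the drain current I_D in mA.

I_D = 0.253 mA

With gate tied to drain, V_SG = V_SD ≥ V_SG − |V_tp|, so the device is in saturation.
KCL at the drain: ½ k_p (V_SG − |V_tp|)² = (V_DD − V_SG)/R.
Let x = V_SG − 1.13. Then 25.3 x² + x − 12.67 = 0, giving x = 0.688 V (positive root), so V_SG = 1.82 V.
I_D = (V_DD − V_SG)/R = (13.8 − 1.82) / 47.3 = 0.253 mA.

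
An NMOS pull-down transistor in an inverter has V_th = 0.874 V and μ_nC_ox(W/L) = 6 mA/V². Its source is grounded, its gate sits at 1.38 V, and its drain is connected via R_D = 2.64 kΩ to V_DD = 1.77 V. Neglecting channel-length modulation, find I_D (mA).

V_GS = V_G = 1.38 V, so V_ov = 1.38 − 0.874 = 0.506 V.
Assume saturation: I_D = ½ k_n V_ov² = 0.5 × 6 × 0.506² = 0.768 mA, giving V_DS = V_DD − I_D R_D = 1.77 − 0.768 × 2.64 = -0.258 V.
But -0.258 V < V_ov = 0.506 V, so the device is actually in triode.
In triode I_D = k_n[V_ov V_DS − ½ V_DS²] and I_D = (V_DD − V_DS)/R_D. Equating: 7.92 V_DS² − 9.015 V_DS + 1.77 = 0, giving V_DS = 0.252 V (the root below V_ov).
I_D = (1.77 − 0.252) / 2.64 = 0.575 mA.

I_D = 0.575 mA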